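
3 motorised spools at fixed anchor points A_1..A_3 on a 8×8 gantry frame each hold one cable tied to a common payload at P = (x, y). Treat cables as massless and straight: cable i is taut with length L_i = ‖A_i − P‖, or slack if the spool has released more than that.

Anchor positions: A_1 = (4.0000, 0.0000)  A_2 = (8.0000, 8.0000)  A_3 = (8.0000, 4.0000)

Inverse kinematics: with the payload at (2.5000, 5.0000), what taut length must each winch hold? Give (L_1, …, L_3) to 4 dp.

(5.2202, 6.2650, 5.5902)

L_1: Δ = A_1−P = (1.5000, -5.0000) → ‖Δ‖ = √27.2500 = 5.2202
L_2: Δ = A_2−P = (5.5000, 3.0000) → ‖Δ‖ = √39.2500 = 6.2650
L_3: Δ = A_3−P = (5.5000, -1.0000) → ‖Δ‖ = √31.2500 = 5.5902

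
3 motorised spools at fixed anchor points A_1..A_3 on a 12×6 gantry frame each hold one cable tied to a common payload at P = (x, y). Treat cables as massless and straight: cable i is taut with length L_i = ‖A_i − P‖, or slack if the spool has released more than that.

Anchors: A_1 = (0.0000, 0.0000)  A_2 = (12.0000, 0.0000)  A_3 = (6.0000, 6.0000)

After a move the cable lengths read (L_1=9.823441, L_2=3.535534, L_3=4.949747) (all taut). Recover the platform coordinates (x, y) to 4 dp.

each cable: (A_i−P)·(A_i−P) = L_i²; let k_i = ‖A_i‖²−L_i²
k_1 = 0.0000+0.0000−96.5000 = -96.5000
row 1: -24.0000x + 0.0000y = -228.0000  (k_2=131.5000)
row 2: -12.0000x − 12.0000y = -144.0000  (k_3=47.5000)
Cramer on rows 1–2 → x = 9.5000, y = 2.5000

(9.5000, 2.5000)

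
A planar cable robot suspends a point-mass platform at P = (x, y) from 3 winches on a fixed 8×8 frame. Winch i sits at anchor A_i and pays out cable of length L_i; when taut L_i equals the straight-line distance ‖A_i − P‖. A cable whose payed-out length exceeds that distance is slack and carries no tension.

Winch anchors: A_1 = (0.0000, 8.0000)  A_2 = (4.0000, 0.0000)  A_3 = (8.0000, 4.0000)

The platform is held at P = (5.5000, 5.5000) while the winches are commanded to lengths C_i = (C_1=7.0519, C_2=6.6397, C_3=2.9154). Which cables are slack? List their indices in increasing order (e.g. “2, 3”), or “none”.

1, 2

cable 1: L_1 = ‖A_1−P‖ = 6.0415;  C_1 = 7.0519 → slack
cable 2: L_2 = ‖A_2−P‖ = 5.7009;  C_2 = 6.6397 → slack
cable 3: L_3 = ‖A_3−P‖ = 2.9155;  C_3 = 2.9154 → taut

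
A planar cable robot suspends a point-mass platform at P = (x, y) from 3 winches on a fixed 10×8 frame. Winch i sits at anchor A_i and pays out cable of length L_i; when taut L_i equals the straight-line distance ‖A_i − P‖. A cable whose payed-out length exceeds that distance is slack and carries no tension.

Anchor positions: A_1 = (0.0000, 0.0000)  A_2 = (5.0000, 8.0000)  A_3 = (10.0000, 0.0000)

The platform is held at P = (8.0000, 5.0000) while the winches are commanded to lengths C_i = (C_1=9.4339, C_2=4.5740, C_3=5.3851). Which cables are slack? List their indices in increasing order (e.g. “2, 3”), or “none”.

2

cable 1: √((-8.0000)²+(-5.0000)²)=9.4340, C_1=9.4339: taut
cable 2: √((-3.0000)²+(3.0000)²)=4.2426, C_2=4.5740: slack
cable 3: √((2.0000)²+(-5.0000)²)=5.3852, C_3=5.3851: taut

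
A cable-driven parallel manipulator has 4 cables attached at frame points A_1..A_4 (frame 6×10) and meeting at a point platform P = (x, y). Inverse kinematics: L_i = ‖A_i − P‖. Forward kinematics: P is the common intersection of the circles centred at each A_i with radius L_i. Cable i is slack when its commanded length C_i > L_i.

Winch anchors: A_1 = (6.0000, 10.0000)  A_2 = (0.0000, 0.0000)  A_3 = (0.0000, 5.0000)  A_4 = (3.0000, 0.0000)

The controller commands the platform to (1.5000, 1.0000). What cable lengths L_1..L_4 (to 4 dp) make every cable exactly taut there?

cable 1: Δx=4.5000, Δy=9.0000; L_1 = √(Δx²+Δy²) = 10.0623
cable 2: Δx=-1.5000, Δy=-1.0000; L_2 = √(Δx²+Δy²) = 1.8028
cable 3: Δx=-1.5000, Δy=4.0000; L_3 = √(Δx²+Δy²) = 4.2720
cable 4: Δx=1.5000, Δy=-1.0000; L_4 = √(Δx²+Δy²) = 1.8028

(10.0623, 1.8028, 4.2720, 1.8028)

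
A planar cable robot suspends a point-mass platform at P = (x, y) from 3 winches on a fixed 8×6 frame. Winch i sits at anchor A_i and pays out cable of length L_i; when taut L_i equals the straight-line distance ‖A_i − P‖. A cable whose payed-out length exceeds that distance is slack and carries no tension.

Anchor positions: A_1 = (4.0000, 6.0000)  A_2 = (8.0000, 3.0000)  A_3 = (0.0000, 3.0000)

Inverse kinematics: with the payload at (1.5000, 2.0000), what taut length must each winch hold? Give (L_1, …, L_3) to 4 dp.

(4.7170, 6.5765, 1.8028)

L_1: Δ = A_1−P = (2.5000, 4.0000) → ‖Δ‖ = √22.2500 = 4.7170
L_2: Δ = A_2−P = (6.5000, 1.0000) → ‖Δ‖ = √43.2500 = 6.5765
L_3: Δ = A_3−P = (-1.5000, 1.0000) → ‖Δ‖ = √3.2500 = 1.8028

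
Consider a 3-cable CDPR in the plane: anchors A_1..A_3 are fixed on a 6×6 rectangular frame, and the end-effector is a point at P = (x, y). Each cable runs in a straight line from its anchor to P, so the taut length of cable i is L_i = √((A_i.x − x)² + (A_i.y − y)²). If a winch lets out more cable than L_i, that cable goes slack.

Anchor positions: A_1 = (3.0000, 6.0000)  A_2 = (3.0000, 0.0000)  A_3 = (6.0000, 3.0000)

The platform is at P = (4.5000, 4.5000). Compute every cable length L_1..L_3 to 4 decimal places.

(2.1213, 4.7434, 2.1213)

L_1: Δ = A_1−P = (-1.5000, 1.5000) → ‖Δ‖ = √4.5000 = 2.1213
L_2: Δ = A_2−P = (-1.5000, -4.5000) → ‖Δ‖ = √22.5000 = 4.7434
L_3: Δ = A_3−P = (1.5000, -1.5000) → ‖Δ‖ = √4.5000 = 2.1213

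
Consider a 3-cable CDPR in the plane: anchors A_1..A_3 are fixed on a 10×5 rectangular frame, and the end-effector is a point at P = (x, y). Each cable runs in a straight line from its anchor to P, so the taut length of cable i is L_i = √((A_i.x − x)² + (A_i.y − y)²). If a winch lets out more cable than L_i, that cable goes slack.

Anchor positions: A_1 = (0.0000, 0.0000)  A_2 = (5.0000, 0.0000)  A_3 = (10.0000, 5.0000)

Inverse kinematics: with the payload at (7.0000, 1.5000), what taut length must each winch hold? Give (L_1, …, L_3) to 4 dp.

L_1: Δ = A_1−P = (-7.0000, -1.5000) → ‖Δ‖ = √51.2500 = 7.1589
L_2: Δ = A_2−P = (-2.0000, -1.5000) → ‖Δ‖ = √6.2500 = 2.5000
L_3: Δ = A_3−P = (3.0000, 3.5000) → ‖Δ‖ = √21.2500 = 4.6098

(7.1589, 2.5000, 4.6098)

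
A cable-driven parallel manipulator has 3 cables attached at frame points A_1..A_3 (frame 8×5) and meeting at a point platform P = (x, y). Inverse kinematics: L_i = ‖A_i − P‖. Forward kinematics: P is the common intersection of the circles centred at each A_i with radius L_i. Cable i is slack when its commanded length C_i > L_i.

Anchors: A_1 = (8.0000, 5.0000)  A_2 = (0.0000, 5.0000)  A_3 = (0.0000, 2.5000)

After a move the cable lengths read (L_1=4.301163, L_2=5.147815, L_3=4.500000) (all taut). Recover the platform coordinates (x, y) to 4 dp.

expand ‖A_i−P‖²=L_i² and subtract eq 1 (c_i ≔ ‖A_i‖²−L_i²)
c_1 = 64.0000+25.0000−18.5000 = 70.5000
eq1−eq2 → [16.0000  0.0000]·P = 72.0000
eq1−eq3 → [16.0000  5.0000]·P = 84.5000
2×2 solve → P = (4.5000, 2.5000)

(4.5000, 2.5000)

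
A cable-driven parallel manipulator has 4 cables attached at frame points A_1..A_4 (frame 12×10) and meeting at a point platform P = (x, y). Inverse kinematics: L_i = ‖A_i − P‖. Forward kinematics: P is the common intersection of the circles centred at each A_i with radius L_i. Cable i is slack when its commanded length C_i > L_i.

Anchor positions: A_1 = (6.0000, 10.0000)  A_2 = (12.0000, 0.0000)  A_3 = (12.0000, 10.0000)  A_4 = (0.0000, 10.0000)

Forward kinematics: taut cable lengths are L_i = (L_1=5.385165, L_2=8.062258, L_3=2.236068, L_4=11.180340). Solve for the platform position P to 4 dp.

(11.0000, 8.0000)

each cable: (A_i−P)·(A_i−P) = L_i²; let k_i = ‖A_i‖²−L_i²
k_1 = 36.0000+100.0000−29.0000 = 107.0000
row 1: -12.0000x + 20.0000y = 28.0000  (k_2=79.0000)
row 2: -12.0000x + 0.0000y = -132.0000  (k_3=239.0000)
row 3: 12.0000x + 0.0000y = 132.0000  (k_4=-25.0000)
Cramer on rows 1–2 → x = 11.0000, y = 8.0000
check cable 4: ‖A_4−P‖² = 125.0000 ≈ L_4² = 125.0000 ✓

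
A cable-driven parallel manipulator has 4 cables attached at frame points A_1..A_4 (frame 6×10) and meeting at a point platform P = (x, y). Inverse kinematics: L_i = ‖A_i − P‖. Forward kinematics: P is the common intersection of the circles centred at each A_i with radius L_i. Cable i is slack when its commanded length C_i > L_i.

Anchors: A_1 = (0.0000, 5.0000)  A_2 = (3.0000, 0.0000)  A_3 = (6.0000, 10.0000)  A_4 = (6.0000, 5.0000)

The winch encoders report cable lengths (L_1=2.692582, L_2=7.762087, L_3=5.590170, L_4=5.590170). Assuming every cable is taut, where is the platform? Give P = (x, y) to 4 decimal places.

each cable: (A_i−P)·(A_i−P) = L_i²; let q_i = ‖A_i‖²−L_i²
q_1 = 0.0000+25.0000−7.2500 = 17.7500
row 1: -6.0000x + 10.0000y = 69.0000  (q_2=-51.2500)
row 2: -12.0000x − 10.0000y = -87.0000  (q_3=104.7500)
row 3: -12.0000x + 0.0000y = -12.0000  (q_4=29.7500)
Cramer on rows 1–2 → x = 1.0000, y = 7.5000
check cable 4: ‖A_4−P‖² = 31.2500 ≈ L_4² = 31.2500 ✓

(1.0000, 7.5000)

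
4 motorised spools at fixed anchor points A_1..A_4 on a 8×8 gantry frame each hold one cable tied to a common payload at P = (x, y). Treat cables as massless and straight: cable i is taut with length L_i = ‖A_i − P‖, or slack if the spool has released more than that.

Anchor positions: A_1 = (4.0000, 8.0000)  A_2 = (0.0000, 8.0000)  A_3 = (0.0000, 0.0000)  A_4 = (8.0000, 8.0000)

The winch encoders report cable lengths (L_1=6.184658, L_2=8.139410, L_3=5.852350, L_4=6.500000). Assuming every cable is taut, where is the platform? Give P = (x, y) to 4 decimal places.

expand ‖A_i−P‖²=L_i² and subtract eq 1 (q_i ≔ ‖A_i‖²−L_i²)
q_1 = 16.0000+64.0000−38.2500 = 41.7500
eq1−eq2 → [8.0000  0.0000]·P = 44.0000
eq1−eq3 → [8.0000  16.0000]·P = 76.0000
eq1−eq4 → [-8.0000  0.0000]·P = -44.0000
2×2 solve → P = (5.5000, 2.0000)
check cable 4: ‖A_4−P‖² = 42.2500 ≈ L_4² = 42.2500 ✓

(5.5000, 2.0000)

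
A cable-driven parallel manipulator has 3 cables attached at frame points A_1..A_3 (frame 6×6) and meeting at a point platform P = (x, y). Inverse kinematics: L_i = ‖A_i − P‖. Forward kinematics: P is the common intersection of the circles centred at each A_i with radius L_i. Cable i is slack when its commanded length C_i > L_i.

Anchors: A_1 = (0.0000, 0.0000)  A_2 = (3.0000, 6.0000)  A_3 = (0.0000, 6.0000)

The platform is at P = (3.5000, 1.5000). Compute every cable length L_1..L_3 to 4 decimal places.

(3.8079, 4.5277, 5.7009)

L_1: Δ = A_1−P = (-3.5000, -1.5000) → ‖Δ‖ = √14.5000 = 3.8079
L_2: Δ = A_2−P = (-0.5000, 4.5000) → ‖Δ‖ = √20.5000 = 4.5277
L_3: Δ = A_3−P = (-3.5000, 4.5000) → ‖Δ‖ = √32.5000 = 5.7009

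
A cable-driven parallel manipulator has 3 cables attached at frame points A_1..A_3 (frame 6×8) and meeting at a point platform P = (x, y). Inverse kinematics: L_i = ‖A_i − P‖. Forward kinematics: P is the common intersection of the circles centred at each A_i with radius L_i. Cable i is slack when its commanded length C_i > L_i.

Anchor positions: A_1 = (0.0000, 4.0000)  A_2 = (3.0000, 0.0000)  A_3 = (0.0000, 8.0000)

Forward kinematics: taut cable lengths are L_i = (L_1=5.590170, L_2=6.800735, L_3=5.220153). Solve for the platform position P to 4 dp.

(5.0000, 6.5000)

expand ‖A_i−P‖²=L_i² and subtract eq 1 (k_i ≔ ‖A_i‖²−L_i²)
k_1 = 0.0000+16.0000−31.2500 = -15.2500
eq1−eq2 → [-6.0000  8.0000]·P = 22.0000
eq1−eq3 → [0.0000  -8.0000]·P = -52.0000
2×2 solve → P = (5.0000, 6.5000)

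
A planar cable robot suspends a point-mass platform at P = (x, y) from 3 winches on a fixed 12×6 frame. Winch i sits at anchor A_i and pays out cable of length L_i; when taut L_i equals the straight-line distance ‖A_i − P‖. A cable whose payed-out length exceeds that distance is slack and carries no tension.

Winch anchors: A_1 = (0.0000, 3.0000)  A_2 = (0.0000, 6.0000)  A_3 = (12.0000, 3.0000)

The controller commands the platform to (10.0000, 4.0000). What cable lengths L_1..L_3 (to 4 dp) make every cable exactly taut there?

(10.0499, 10.1980, 2.2361)

cable 1: Δx=-10.0000, Δy=-1.0000; L_1 = √(Δx²+Δy²) = 10.0499
cable 2: Δx=-10.0000, Δy=2.0000; L_2 = √(Δx²+Δy²) = 10.1980
cable 3: Δx=2.0000, Δy=-1.0000; L_3 = √(Δx²+Δy²) = 2.2361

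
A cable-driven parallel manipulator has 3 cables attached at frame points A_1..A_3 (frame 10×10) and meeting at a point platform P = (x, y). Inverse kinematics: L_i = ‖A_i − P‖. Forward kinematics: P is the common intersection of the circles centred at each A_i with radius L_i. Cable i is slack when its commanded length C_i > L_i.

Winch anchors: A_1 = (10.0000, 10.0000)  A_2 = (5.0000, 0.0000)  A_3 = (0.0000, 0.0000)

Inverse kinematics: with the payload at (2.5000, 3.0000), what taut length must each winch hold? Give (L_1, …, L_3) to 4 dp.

(10.2591, 3.9051, 3.9051)

cable 1: Δx=7.5000, Δy=7.0000; L_1 = √(Δx²+Δy²) = 10.2591
cable 2: Δx=2.5000, Δy=-3.0000; L_2 = √(Δx²+Δy²) = 3.9051
cable 3: Δx=-2.5000, Δy=-3.0000; L_3 = √(Δx²+Δy²) = 3.9051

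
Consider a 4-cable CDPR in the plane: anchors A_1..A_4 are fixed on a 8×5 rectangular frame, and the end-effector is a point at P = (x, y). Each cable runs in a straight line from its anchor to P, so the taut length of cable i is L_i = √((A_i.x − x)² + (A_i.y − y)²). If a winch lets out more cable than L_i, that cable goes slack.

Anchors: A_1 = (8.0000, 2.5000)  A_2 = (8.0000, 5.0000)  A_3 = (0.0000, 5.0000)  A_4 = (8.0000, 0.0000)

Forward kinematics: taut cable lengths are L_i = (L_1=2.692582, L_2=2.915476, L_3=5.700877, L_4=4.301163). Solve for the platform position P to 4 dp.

each cable: (A_i−P)·(A_i−P) = L_i²; let k_i = ‖A_i‖²−L_i²
k_1 = 64.0000+6.2500−7.2500 = 63.0000
row 1: 0.0000x − 5.0000y = -17.5000  (k_2=80.5000)
row 2: 16.0000x − 5.0000y = 70.5000  (k_3=-7.5000)
row 3: 0.0000x + 5.0000y = 17.5000  (k_4=45.5000)
Cramer on rows 1–2 → x = 5.5000, y = 3.5000
check cable 4: ‖A_4−P‖² = 18.5000 ≈ L_4² = 18.5000 ✓

(5.5000, 3.5000)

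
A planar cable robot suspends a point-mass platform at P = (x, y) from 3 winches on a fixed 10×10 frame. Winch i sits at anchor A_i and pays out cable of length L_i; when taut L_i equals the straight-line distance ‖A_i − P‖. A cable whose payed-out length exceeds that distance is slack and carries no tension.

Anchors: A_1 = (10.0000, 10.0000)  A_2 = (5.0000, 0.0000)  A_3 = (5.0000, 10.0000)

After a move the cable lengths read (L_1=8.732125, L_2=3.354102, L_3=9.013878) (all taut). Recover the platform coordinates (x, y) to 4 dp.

(8.0000, 1.5000)

circle eqns → linear via eq_j − eq_1; set k_j = A_j·A_j − L_j²
k_1 = 100.0000+100.0000−76.2500 = 123.7500
10.0000·x + 20.0000·y = k_1−k_2 = 110.0000
10.0000·x + 0.0000·y = k_1−k_3 = 80.0000
solve first two rows → x=8.0000, y=1.5000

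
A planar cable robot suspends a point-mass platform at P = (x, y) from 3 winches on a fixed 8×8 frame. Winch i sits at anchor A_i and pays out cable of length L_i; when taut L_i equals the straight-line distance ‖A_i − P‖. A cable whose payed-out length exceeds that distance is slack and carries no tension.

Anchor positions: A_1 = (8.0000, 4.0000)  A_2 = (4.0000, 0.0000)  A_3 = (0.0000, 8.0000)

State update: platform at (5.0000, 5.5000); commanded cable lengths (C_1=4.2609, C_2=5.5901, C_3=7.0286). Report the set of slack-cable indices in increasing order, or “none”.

1, 3

i=1: geometric 3.3541 vs commanded 4.2609 ⇒ slack
i=2: geometric 5.5902 vs commanded 5.5901 ⇒ taut
i=3: geometric 5.5902 vs commanded 7.0286 ⇒ slack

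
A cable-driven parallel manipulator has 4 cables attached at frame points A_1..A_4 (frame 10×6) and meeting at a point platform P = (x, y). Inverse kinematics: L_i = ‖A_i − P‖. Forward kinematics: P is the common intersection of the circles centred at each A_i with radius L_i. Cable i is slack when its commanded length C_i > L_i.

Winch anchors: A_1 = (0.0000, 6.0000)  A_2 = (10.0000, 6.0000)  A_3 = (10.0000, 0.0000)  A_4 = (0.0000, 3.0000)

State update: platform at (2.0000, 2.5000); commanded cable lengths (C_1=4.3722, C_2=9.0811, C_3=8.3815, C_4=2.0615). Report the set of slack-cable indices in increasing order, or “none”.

cable 1: L_1 = ‖A_1−P‖ = 4.0311;  C_1 = 4.3722 → slack
cable 2: L_2 = ‖A_2−P‖ = 8.7321;  C_2 = 9.0811 → slack
cable 3: L_3 = ‖A_3−P‖ = 8.3815;  C_3 = 8.3815 → taut
cable 4: L_4 = ‖A_4−P‖ = 2.0616;  C_4 = 2.0615 → taut

1, 2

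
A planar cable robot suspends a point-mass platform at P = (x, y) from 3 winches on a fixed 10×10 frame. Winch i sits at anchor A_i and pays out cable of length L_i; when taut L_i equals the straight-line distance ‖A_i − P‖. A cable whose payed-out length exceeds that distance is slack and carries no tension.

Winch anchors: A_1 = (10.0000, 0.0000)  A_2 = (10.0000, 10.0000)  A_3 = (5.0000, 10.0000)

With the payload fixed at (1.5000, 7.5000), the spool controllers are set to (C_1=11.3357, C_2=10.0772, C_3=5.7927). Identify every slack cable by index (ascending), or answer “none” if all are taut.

2, 3

i=1: geometric 11.3358 vs commanded 11.3357 ⇒ taut
i=2: geometric 8.8600 vs commanded 10.0772 ⇒ slack
i=3: geometric 4.3012 vs commanded 5.7927 ⇒ slack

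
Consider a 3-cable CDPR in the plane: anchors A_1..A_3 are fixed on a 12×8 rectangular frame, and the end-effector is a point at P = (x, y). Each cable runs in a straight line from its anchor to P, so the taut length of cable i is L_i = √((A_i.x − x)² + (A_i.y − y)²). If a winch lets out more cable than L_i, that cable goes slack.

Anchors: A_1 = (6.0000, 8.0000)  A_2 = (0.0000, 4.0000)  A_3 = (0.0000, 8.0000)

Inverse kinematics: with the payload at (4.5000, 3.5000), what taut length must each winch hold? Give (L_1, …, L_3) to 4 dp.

(4.7434, 4.5277, 6.3640)

cable 1: Δx=1.5000, Δy=4.5000; L_1 = √(Δx²+Δy²) = 4.7434
cable 2: Δx=-4.5000, Δy=0.5000; L_2 = √(Δx²+Δy²) = 4.5277
cable 3: Δx=-4.5000, Δy=4.5000; L_3 = √(Δx²+Δy²) = 6.3640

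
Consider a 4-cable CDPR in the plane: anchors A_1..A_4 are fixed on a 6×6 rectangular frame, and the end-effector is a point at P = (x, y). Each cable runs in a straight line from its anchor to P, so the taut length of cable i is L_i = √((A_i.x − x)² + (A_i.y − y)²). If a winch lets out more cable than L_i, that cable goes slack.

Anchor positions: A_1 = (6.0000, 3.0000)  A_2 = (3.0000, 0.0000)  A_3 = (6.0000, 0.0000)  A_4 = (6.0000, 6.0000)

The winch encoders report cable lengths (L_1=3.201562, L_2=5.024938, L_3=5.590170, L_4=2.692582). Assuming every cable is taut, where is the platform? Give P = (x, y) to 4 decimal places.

(3.5000, 5.0000)

each cable: (A_i−P)·(A_i−P) = L_i²; let k_i = ‖A_i‖²−L_i²
k_1 = 36.0000+9.0000−10.2500 = 34.7500
row 1: 6.0000x + 6.0000y = 51.0000  (k_2=-16.2500)
row 2: 0.0000x + 6.0000y = 30.0000  (k_3=4.7500)
row 3: 0.0000x − 6.0000y = -30.0000  (k_4=64.7500)
Cramer on rows 1–2 → x = 3.5000, y = 5.0000
check cable 4: ‖A_4−P‖² = 7.2500 ≈ L_4² = 7.2500 ✓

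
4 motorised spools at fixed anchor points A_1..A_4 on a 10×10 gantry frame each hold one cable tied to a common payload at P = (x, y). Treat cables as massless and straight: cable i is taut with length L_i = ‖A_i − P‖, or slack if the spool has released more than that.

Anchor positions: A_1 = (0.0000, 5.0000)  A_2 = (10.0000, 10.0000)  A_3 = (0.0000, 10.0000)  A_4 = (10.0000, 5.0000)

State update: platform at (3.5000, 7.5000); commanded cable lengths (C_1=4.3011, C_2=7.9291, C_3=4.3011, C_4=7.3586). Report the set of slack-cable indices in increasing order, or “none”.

i=1: geometric 4.3012 vs commanded 4.3011 ⇒ taut
i=2: geometric 6.9642 vs commanded 7.9291 ⇒ slack
i=3: geometric 4.3012 vs commanded 4.3011 ⇒ taut
i=4: geometric 6.9642 vs commanded 7.3586 ⇒ slack

2, 4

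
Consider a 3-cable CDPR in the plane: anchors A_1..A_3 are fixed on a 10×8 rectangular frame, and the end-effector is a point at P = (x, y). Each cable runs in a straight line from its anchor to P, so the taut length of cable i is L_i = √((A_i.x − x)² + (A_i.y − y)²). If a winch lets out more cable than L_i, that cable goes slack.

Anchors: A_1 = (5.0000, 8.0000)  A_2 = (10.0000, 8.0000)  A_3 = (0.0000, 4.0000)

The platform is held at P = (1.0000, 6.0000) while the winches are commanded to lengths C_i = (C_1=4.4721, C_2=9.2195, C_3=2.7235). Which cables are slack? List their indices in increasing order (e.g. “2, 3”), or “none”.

cable 1: √((4.0000)²+(2.0000)²)=4.4721, C_1=4.4721: taut
cable 2: √((9.0000)²+(2.0000)²)=9.2195, C_2=9.2195: taut
cable 3: √((-1.0000)²+(-2.0000)²)=2.2361, C_3=2.7235: slack

3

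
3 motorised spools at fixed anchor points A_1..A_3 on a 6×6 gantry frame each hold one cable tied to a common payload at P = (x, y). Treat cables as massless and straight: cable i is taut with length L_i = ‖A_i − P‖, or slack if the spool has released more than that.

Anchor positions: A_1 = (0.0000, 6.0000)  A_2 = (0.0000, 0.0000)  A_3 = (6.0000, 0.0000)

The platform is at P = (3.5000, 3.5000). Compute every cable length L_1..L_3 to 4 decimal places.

(4.3012, 4.9497, 4.3012)

L_1: Δ = A_1−P = (-3.5000, 2.5000) → ‖Δ‖ = √18.5000 = 4.3012
L_2: Δ = A_2−P = (-3.5000, -3.5000) → ‖Δ‖ = √24.5000 = 4.9497
L_3: Δ = A_3−P = (2.5000, -3.5000) → ‖Δ‖ = √18.5000 = 4.3012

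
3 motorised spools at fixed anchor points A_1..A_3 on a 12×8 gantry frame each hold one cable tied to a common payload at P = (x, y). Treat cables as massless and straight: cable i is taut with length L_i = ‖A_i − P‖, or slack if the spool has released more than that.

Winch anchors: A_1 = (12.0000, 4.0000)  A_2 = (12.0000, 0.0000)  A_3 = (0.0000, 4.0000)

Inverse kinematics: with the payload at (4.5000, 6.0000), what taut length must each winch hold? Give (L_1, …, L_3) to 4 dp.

L_1: Δ = A_1−P = (7.5000, -2.0000) → ‖Δ‖ = √60.2500 = 7.7621
L_2: Δ = A_2−P = (7.5000, -6.0000) → ‖Δ‖ = √92.2500 = 9.6047
L_3: Δ = A_3−P = (-4.5000, -2.0000) → ‖Δ‖ = √24.2500 = 4.9244

(7.7621, 9.6047, 4.9244)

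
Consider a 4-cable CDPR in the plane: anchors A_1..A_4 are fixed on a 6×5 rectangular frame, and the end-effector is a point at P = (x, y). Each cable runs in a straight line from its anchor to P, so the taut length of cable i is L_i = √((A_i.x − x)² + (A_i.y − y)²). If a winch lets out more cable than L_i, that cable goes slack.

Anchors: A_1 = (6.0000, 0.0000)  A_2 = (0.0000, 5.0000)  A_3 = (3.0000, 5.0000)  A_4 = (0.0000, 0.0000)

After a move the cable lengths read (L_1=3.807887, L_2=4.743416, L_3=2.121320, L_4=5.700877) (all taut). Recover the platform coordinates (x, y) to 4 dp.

circle eqns → linear via eq_j − eq_1; set k_j = A_j·A_j − L_j²
k_1 = 36.0000+0.0000−14.5000 = 21.5000
12.0000·x − 10.0000·y = k_1−k_2 = 19.0000
6.0000·x − 10.0000·y = k_1−k_3 = -8.0000
12.0000·x + 0.0000·y = k_1−k_4 = 54.0000
solve first two rows → x=4.5000, y=3.5000
check cable 4: ‖A_4−P‖² = 32.5000 ≈ L_4² = 32.5000 ✓

(4.5000, 3.5000)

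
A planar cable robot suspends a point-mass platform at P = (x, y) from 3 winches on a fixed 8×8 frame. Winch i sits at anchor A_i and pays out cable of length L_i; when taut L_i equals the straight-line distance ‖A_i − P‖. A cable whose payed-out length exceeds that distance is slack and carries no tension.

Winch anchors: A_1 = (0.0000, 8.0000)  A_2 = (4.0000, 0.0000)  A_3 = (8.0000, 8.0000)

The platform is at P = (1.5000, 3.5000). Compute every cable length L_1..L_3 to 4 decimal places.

(4.7434, 4.3012, 7.9057)

L_1: Δ = A_1−P = (-1.5000, 4.5000) → ‖Δ‖ = √22.5000 = 4.7434
L_2: Δ = A_2−P = (2.5000, -3.5000) → ‖Δ‖ = √18.5000 = 4.3012
L_3: Δ = A_3−P = (6.5000, 4.5000) → ‖Δ‖ = √62.5000 = 7.9057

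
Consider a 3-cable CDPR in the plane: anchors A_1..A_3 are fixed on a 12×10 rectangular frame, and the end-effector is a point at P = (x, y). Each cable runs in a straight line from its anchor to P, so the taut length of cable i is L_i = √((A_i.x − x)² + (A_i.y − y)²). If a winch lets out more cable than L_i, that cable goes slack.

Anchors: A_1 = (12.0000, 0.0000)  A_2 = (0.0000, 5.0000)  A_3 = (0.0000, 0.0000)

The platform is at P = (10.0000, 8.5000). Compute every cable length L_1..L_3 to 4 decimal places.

cable 1: Δx=2.0000, Δy=-8.5000; L_1 = √(Δx²+Δy²) = 8.7321
cable 2: Δx=-10.0000, Δy=-3.5000; L_2 = √(Δx²+Δy²) = 10.5948
cable 3: Δx=-10.0000, Δy=-8.5000; L_3 = √(Δx²+Δy²) = 13.1244

(8.7321, 10.5948, 13.1244)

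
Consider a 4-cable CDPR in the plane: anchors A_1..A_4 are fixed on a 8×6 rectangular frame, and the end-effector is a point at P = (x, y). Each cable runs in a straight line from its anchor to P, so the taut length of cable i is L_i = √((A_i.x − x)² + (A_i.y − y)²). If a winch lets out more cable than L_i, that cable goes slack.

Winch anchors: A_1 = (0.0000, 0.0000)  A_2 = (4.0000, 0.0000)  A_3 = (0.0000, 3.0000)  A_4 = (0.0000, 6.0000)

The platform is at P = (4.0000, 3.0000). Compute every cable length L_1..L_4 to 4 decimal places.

(5.0000, 3.0000, 4.0000, 5.0000)

cable 1: Δx=-4.0000, Δy=-3.0000; L_1 = √(Δx²+Δy²) = 5.0000
cable 2: Δx=0.0000, Δy=-3.0000; L_2 = √(Δx²+Δy²) = 3.0000
cable 3: Δx=-4.0000, Δy=0.0000; L_3 = √(Δx²+Δy²) = 4.0000
cable 4: Δx=-4.0000, Δy=3.0000; L_4 = √(Δx²+Δy²) = 5.0000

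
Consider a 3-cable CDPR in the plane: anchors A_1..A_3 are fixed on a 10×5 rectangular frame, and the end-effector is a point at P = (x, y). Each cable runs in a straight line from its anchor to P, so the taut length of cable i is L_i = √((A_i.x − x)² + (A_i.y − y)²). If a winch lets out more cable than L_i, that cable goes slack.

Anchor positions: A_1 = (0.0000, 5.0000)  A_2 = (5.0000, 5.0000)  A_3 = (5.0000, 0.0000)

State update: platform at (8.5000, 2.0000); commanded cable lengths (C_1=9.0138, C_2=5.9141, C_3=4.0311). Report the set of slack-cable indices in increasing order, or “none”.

cable 1: L_1 = ‖A_1−P‖ = 9.0139;  C_1 = 9.0138 → taut
cable 2: L_2 = ‖A_2−P‖ = 4.6098;  C_2 = 5.9141 → slack
cable 3: L_3 = ‖A_3−P‖ = 4.0311;  C_3 = 4.0311 → taut

2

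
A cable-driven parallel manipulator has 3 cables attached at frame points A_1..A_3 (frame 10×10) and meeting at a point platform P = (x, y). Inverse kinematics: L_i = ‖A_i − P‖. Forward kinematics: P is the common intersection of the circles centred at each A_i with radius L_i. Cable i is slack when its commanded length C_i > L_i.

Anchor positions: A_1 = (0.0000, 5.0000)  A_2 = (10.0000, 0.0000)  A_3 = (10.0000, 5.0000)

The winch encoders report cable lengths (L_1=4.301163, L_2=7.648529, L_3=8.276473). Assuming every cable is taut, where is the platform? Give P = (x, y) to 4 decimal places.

expand ‖A_i−P‖²=L_i² and subtract eq 1 (c_i ≔ ‖A_i‖²−L_i²)
c_1 = 0.0000+25.0000−18.5000 = 6.5000
eq1−eq2 → [-20.0000  10.0000]·P = -35.0000
eq1−eq3 → [-20.0000  0.0000]·P = -50.0000
2×2 solve → P = (2.5000, 1.5000)

(2.5000, 1.5000)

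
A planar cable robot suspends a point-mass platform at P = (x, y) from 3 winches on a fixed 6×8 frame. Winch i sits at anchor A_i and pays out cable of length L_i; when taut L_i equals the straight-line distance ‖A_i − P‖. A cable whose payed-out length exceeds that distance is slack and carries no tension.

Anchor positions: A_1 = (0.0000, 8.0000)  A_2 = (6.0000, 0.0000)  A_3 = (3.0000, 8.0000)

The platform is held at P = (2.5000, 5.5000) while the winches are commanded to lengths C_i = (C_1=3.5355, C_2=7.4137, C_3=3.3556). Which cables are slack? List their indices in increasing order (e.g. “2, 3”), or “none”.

2, 3

cable 1: √((-2.5000)²+(2.5000)²)=3.5355, C_1=3.5355: taut
cable 2: √((3.5000)²+(-5.5000)²)=6.5192, C_2=7.4137: slack
cable 3: √((0.5000)²+(2.5000)²)=2.5495, C_3=3.3556: slack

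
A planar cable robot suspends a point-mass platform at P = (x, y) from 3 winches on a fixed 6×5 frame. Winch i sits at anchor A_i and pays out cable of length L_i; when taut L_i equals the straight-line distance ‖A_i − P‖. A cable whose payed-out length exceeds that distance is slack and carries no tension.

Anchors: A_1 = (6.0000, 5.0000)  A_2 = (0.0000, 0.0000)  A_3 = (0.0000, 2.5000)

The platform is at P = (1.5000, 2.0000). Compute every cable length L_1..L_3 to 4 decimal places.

L_1: Δ = A_1−P = (4.5000, 3.0000) → ‖Δ‖ = √29.2500 = 5.4083
L_2: Δ = A_2−P = (-1.5000, -2.0000) → ‖Δ‖ = √6.2500 = 2.5000
L_3: Δ = A_3−P = (-1.5000, 0.5000) → ‖Δ‖ = √2.5000 = 1.5811

(5.4083, 2.5000, 1.5811)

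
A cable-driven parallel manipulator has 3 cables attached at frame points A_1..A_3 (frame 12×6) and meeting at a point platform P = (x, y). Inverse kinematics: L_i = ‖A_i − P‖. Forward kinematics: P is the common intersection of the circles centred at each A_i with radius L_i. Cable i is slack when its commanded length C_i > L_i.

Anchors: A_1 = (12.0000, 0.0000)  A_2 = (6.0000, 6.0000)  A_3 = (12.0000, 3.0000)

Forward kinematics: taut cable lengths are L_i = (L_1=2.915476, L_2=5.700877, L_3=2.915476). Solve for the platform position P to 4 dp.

(9.5000, 1.5000)

each cable: (A_i−P)·(A_i−P) = L_i²; let q_i = ‖A_i‖²−L_i²
q_1 = 144.0000+0.0000−8.5000 = 135.5000
row 1: 12.0000x − 12.0000y = 96.0000  (q_2=39.5000)
row 2: 0.0000x − 6.0000y = -9.0000  (q_3=144.5000)
Cramer on rows 1–2 → x = 9.5000, y = 1.5000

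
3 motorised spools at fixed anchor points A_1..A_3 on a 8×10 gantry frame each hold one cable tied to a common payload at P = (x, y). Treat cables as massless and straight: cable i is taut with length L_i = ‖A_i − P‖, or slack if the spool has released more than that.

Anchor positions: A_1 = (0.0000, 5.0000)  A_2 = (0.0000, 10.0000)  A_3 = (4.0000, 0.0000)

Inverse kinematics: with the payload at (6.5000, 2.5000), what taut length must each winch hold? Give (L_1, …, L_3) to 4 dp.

cable 1: Δx=-6.5000, Δy=2.5000; L_1 = √(Δx²+Δy²) = 6.9642
cable 2: Δx=-6.5000, Δy=7.5000; L_2 = √(Δx²+Δy²) = 9.9247
cable 3: Δx=-2.5000, Δy=-2.5000; L_3 = √(Δx²+Δy²) = 3.5355

(6.9642, 9.9247, 3.5355)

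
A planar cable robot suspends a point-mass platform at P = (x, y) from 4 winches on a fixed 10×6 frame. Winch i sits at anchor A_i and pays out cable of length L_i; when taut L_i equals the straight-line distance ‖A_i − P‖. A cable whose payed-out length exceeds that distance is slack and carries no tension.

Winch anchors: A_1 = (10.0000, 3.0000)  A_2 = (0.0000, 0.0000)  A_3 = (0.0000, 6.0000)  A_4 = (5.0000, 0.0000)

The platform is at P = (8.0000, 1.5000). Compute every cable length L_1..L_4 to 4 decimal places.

(2.5000, 8.1394, 9.1788, 3.3541)

L_1: Δ = A_1−P = (2.0000, 1.5000) → ‖Δ‖ = √6.2500 = 2.5000
L_2: Δ = A_2−P = (-8.0000, -1.5000) → ‖Δ‖ = √66.2500 = 8.1394
L_3: Δ = A_3−P = (-8.0000, 4.5000) → ‖Δ‖ = √84.2500 = 9.1788
L_4: Δ = A_4−P = (-3.0000, -1.5000) → ‖Δ‖ = √11.2500 = 3.3541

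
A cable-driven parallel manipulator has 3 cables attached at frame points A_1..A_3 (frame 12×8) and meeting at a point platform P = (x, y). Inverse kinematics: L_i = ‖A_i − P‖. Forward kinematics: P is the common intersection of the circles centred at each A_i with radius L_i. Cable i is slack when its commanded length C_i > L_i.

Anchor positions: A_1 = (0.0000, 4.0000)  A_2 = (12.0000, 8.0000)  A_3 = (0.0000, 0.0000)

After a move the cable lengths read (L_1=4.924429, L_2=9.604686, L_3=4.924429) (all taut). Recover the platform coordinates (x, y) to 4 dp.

(4.5000, 2.0000)

expand ‖A_i−P‖²=L_i² and subtract eq 1 (c_i ≔ ‖A_i‖²−L_i²)
c_1 = 0.0000+16.0000−24.2500 = -8.2500
eq1−eq2 → [-24.0000  -8.0000]·P = -124.0000
eq1−eq3 → [0.0000  8.0000]·P = 16.0000
2×2 solve → P = (4.5000, 2.0000)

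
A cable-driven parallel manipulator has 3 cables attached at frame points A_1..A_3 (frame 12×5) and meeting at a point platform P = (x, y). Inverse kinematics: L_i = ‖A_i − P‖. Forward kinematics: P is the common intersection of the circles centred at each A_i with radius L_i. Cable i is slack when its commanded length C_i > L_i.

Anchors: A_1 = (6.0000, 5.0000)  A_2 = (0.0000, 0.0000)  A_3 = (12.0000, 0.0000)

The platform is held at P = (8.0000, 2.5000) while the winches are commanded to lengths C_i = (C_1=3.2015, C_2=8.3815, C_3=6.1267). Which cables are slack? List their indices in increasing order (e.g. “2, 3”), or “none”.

cable 1: L_1 = ‖A_1−P‖ = 3.2016;  C_1 = 3.2015 → taut
cable 2: L_2 = ‖A_2−P‖ = 8.3815;  C_2 = 8.3815 → taut
cable 3: L_3 = ‖A_3−P‖ = 4.7170;  C_3 = 6.1267 → slack

3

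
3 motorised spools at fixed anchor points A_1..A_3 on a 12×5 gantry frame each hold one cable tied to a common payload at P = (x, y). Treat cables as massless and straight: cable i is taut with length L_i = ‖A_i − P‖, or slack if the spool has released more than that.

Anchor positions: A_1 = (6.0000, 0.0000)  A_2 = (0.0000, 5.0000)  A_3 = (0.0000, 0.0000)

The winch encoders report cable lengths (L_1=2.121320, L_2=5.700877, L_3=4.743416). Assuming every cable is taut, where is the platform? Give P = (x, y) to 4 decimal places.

(4.5000, 1.5000)

circle eqns → linear via eq_j − eq_1; set c_j = A_j·A_j − L_j²
c_1 = 36.0000+0.0000−4.5000 = 31.5000
12.0000·x − 10.0000·y = c_1−c_2 = 39.0000
12.0000·x + 0.0000·y = c_1−c_3 = 54.0000
solve first two rows → x=4.5000, y=1.5000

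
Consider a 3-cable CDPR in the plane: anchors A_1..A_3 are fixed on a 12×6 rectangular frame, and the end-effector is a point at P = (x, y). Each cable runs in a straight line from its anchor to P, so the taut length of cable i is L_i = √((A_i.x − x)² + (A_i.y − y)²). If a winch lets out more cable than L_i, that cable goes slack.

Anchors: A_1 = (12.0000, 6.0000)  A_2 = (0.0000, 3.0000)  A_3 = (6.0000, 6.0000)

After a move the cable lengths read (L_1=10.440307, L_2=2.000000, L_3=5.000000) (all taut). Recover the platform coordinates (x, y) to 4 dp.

circle eqns → linear via eq_j − eq_1; set k_j = A_j·A_j − L_j²
k_1 = 144.0000+36.0000−109.0000 = 71.0000
24.0000·x + 6.0000·y = k_1−k_2 = 66.0000
12.0000·x + 0.0000·y = k_1−k_3 = 24.0000
solve first two rows → x=2.0000, y=3.0000

(2.0000, 3.0000)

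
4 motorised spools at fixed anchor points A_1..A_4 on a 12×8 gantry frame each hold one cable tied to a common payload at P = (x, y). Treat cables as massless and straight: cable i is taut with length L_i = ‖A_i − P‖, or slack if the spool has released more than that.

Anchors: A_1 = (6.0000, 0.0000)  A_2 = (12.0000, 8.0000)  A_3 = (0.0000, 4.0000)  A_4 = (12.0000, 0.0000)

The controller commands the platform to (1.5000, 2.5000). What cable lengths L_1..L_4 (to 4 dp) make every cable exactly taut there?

L_1: Δ = A_1−P = (4.5000, -2.5000) → ‖Δ‖ = √26.5000 = 5.1478
L_2: Δ = A_2−P = (10.5000, 5.5000) → ‖Δ‖ = √140.5000 = 11.8533
L_3: Δ = A_3−P = (-1.5000, 1.5000) → ‖Δ‖ = √4.5000 = 2.1213
L_4: Δ = A_4−P = (10.5000, -2.5000) → ‖Δ‖ = √116.5000 = 10.7935

(5.1478, 11.8533, 2.1213, 10.7935)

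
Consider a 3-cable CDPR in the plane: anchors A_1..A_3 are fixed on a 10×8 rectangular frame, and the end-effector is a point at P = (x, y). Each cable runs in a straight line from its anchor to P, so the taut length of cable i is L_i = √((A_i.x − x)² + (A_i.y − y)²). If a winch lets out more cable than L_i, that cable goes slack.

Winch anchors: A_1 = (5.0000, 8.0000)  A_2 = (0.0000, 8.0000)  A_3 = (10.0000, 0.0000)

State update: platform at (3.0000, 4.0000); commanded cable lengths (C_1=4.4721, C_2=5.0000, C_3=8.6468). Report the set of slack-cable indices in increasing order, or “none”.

i=1: geometric 4.4721 vs commanded 4.4721 ⇒ taut
i=2: geometric 5.0000 vs commanded 5.0000 ⇒ taut
i=3: geometric 8.0623 vs commanded 8.6468 ⇒ slack

3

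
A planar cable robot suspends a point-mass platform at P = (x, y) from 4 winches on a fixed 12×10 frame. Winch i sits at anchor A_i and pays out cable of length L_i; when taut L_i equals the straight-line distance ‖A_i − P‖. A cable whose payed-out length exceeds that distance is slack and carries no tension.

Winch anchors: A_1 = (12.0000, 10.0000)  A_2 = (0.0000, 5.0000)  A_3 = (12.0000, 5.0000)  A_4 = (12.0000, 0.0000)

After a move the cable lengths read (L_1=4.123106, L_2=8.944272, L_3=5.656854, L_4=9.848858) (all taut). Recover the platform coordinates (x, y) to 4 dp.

(8.0000, 9.0000)

circle eqns → linear via eq_j − eq_1; set q_j = A_j·A_j − L_j²
q_1 = 144.0000+100.0000−17.0000 = 227.0000
24.0000·x + 10.0000·y = q_1−q_2 = 282.0000
0.0000·x + 10.0000·y = q_1−q_3 = 90.0000
0.0000·x + 20.0000·y = q_1−q_4 = 180.0000
solve first two rows → x=8.0000, y=9.0000
check cable 4: ‖A_4−P‖² = 97.0000 ≈ L_4² = 97.0000 ✓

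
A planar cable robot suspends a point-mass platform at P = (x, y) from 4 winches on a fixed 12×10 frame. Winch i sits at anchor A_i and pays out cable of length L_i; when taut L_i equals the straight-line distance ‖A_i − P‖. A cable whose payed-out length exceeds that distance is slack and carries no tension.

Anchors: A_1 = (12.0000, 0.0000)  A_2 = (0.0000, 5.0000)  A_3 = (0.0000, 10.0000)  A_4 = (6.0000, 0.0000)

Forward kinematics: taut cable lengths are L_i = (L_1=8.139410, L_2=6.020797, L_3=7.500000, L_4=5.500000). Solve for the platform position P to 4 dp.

(6.0000, 5.5000)

circle eqns → linear via eq_j − eq_1; set c_j = A_j·A_j − L_j²
c_1 = 144.0000+0.0000−66.2500 = 77.7500
24.0000·x − 10.0000·y = c_1−c_2 = 89.0000
24.0000·x − 20.0000·y = c_1−c_3 = 34.0000
12.0000·x + 0.0000·y = c_1−c_4 = 72.0000
solve first two rows → x=6.0000, y=5.5000
check cable 4: ‖A_4−P‖² = 30.2500 ≈ L_4² = 30.2500 ✓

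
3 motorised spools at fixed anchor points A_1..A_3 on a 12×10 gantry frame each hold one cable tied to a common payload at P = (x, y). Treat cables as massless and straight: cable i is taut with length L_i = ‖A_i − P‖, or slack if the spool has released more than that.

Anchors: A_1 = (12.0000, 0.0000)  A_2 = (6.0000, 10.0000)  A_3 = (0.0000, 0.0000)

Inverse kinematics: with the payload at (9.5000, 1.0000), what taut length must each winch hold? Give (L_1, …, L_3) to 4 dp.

(2.6926, 9.6566, 9.5525)

L_1 = √((12.0000−9.5000)² + (0.0000−1.0000)²) = 2.6926
L_2 = √((6.0000−9.5000)² + (10.0000−1.0000)²) = 9.6566
L_3 = √((0.0000−9.5000)² + (0.0000−1.0000)²) = 9.5525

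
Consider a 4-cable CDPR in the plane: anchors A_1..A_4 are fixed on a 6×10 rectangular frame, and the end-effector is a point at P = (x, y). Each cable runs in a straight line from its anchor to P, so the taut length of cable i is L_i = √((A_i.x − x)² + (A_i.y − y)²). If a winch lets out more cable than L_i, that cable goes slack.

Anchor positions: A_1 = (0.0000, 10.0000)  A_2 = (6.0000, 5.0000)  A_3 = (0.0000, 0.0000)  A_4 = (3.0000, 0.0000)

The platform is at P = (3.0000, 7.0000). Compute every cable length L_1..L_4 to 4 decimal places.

L_1: Δ = A_1−P = (-3.0000, 3.0000) → ‖Δ‖ = √18.0000 = 4.2426
L_2: Δ = A_2−P = (3.0000, -2.0000) → ‖Δ‖ = √13.0000 = 3.6056
L_3: Δ = A_3−P = (-3.0000, -7.0000) → ‖Δ‖ = √58.0000 = 7.6158
L_4: Δ = A_4−P = (0.0000, -7.0000) → ‖Δ‖ = √49.0000 = 7.0000

(4.2426, 3.6056, 7.6158, 7.0000)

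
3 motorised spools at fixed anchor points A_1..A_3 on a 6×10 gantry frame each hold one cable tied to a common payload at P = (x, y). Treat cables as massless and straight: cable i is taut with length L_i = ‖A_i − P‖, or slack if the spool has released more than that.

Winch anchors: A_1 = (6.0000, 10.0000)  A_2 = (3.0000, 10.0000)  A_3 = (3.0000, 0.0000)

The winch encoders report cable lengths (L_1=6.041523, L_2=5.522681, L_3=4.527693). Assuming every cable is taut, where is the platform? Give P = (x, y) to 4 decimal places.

(3.5000, 4.5000)

circle eqns → linear via eq_j − eq_1; set q_j = A_j·A_j − L_j²
q_1 = 36.0000+100.0000−36.5000 = 99.5000
6.0000·x + 0.0000·y = q_1−q_2 = 21.0000
6.0000·x + 20.0000·y = q_1−q_3 = 111.0000
solve first two rows → x=3.5000, y=4.5000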